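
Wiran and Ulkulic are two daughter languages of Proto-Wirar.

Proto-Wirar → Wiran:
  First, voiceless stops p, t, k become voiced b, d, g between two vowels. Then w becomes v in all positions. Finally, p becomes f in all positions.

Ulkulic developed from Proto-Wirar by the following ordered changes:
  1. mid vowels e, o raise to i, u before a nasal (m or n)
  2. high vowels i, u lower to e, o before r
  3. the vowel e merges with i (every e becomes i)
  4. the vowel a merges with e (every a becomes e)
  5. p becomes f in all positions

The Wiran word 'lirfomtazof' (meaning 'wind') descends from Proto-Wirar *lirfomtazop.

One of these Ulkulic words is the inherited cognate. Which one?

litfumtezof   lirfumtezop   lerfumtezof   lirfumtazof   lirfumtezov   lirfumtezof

lirfumtezof

Ulkulic: *lirfomtazop > lirfumtazop > lerfumtazop > lirfumtazop > lirfumtezop > lirfumtezof  (by pre-nasal raising, pre-rhotic lowering, vowel merger, vowel merger, unconditioned shift)
Among the options, 'lirfumtezof' alone shows every Ulkulic change applied in order.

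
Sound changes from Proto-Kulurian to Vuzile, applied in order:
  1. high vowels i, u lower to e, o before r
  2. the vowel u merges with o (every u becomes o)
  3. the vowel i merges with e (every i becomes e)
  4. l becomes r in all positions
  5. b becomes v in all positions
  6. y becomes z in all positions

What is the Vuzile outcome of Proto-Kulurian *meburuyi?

Vuzile: *meburuyi
  meburuyi → meboruyi   [pre-rhotic lowering]
  meboruyi → meboroyi   [vowel merger]
  meboroyi → meboroye   [vowel merger]
  meboroye (rule 4 does not apply)
  meboroye → mevoroye   [unconditioned shift]
  mevoroye → mevoroze   [unconditioned shift]
  giving Vuzile mevoroze.

mevoroze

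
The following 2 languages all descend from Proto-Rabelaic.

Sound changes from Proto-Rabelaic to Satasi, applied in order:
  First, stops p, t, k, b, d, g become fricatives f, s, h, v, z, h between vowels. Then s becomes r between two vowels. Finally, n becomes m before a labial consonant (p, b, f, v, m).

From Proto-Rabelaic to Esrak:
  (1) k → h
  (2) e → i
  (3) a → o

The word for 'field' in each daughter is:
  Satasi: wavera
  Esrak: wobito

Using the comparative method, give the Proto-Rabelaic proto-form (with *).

Position 2: Satasi has a, Esrak has o. Satasi preserves a here (none of its changes turn any other segment into a), so the proto-segment is *a.
Position 5: Satasi has r, Esrak has t. Esrak preserves t here (none of its changes turn any other segment into t), so the proto-segment is *t.
Position 6: Satasi has a, Esrak has o. Satasi preserves a here (none of its changes turn any other segment into a), so the proto-segment is *a.
This points to *wabeta. Verify forward in each daughter:
Satasi: start from *wabeta.
  rule 1 (intervocalic lenition): wabeta → wavesa
  rule 2 (rhotacism): wavesa → wavera
  rule 3: no change — wavera
  ⇒ Satasi wavera
Esrak: *wabeta > wabita > wobito  (by vowel merger, vowel merger)
No other proto-form is consistent with every reflex, so the reconstruction is *wabeta.

*wabeta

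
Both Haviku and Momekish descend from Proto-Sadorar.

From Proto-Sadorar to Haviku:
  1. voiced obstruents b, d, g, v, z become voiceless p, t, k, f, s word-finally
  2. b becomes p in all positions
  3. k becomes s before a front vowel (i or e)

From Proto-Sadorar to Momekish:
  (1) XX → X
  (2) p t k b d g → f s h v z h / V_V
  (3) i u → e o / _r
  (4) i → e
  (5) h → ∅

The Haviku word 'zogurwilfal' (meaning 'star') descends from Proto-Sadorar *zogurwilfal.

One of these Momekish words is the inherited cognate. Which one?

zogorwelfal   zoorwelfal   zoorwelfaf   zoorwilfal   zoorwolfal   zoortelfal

zoorwelfal

Momekish: *zogurwilfal > zohurwilfal > zohorwilfal > zohorwelfal > zoorwelfal  (by intervocalic lenition, pre-rhotic lowering, vowel merger, h-loss)
The other candidates each miss or misapply at least one Momekish change.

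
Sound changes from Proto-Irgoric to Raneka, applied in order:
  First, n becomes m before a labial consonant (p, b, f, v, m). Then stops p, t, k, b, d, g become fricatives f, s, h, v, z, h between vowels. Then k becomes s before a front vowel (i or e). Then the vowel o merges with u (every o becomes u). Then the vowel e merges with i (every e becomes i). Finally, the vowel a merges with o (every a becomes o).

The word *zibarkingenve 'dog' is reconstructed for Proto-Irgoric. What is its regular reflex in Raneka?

Raneka: *zibarkingenve > zibarkingemve > zivarkingemve > zivarsingemve > zivarsingimvi > zivorsingimvi  (by nasal place assimilation, intervocalic lenition, palatalisation, vowel merger, vowel merger)

zivorsingimvi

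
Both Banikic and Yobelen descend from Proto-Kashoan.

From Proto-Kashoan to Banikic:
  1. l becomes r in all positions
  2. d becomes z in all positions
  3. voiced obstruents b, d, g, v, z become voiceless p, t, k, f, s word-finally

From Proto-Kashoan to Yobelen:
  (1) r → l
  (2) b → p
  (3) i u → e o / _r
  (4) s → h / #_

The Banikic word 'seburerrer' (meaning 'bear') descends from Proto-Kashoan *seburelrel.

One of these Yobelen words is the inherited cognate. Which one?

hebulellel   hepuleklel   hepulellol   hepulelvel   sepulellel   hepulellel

Yobelen: start from *seburelrel.
  rule 1 (unconditioned shift): seburelrel → sebulellel
  rule 2 (unconditioned shift): sebulellel → sepulellel
  rule 3: no change — sepulellel
  rule 4 (debuccalisation): sepulellel → hepulellel
  ⇒ Yobelen hepulellel
Only 'hepulellel' matches the regular Yobelen development of *seburelrel.

hepulellel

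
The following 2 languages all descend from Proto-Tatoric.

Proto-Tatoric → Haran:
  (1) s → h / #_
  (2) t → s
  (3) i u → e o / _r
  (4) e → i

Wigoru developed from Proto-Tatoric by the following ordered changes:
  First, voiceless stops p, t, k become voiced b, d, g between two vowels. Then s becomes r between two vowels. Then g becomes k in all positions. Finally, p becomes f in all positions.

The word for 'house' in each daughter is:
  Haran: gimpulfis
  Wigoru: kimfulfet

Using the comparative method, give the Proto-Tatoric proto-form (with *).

Position 1: Haran has g, Wigoru has k. Haran preserves g here (none of its changes turn any other segment into g), so the proto-segment is *g.
Position 8: Haran has i, Wigoru has e. Wigoru preserves e here (none of its changes turn any other segment into e), so the proto-segment is *e.
This points to *gimpulfet. Verify forward in each daughter:
Haran: *gimpulfet > gimpulfes > gimpulfis  (by unconditioned shift, vowel merger)
Wigoru: *gimpulfet > kimpulfet > kimfulfet  (by unconditioned shift, unconditioned shift)
*gimpulfet is the unique common source.

*gimpulfet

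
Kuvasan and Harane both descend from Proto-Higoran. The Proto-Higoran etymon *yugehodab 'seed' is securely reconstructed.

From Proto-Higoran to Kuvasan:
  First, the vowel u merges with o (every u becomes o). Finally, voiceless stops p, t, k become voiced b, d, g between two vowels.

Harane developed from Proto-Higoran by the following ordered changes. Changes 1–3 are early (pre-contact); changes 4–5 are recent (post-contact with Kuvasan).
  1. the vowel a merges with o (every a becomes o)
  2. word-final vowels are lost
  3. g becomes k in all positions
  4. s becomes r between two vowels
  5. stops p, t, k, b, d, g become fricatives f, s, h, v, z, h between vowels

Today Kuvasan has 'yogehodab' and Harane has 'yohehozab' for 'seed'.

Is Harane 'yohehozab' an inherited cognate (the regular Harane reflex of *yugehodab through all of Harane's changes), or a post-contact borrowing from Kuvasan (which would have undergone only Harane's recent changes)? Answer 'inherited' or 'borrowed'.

If inherited, *yugehodab would pass through all of Harane's changes:
Harane: start from *yugehodab.
  rule 1 (vowel merger): yugehodab → yugehodob
  rule 2: no change — yugehodob
  rule 3 (unconditioned shift): yugehodob → yukehodob
  rule 4: no change — yukehodob
  rule 5 (intervocalic lenition): yukehodob → yuhehozob
  ⇒ Harane yuhehozob
If borrowed from Kuvasan 'yogehodab' after the early changes, it would undergo only the recent ones:
  rule 4 (rhotacism): no change (yogehodab)
  rule 5 (intervocalic lenition): yogehodab → yohehozab
  ⇒ as a loan: yohehozab
Harane 'yohehozab' matches the loan outcome 'yohehozab', not the inherited 'yuhehozob' — it skipped the early Harane changes, so it was borrowed from Kuvasan.

borrowed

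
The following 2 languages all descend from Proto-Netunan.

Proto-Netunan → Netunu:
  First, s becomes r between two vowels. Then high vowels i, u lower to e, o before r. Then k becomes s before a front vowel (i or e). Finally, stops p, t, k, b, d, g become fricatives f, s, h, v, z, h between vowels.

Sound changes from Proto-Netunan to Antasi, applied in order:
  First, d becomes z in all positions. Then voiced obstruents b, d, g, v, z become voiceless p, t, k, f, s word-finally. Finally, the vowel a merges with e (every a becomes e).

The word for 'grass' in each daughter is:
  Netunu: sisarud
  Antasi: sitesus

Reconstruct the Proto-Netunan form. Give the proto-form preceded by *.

*sitasud

Position 3: Netunu has s, Antasi has t. Antasi preserves t here (none of its changes turn any other segment into t), so the proto-segment is *t.
Position 7: Netunu has d, Antasi has s. Netunu preserves d here (none of its changes turn any other segment into d), so the proto-segment is *d.
Position 4: Netunu has a, Antasi has e. Netunu preserves a here (none of its changes turn any other segment into a), so the proto-segment is *a.
Verify the candidate proto-form against each daughter:
Netunu: *sitasud > sitarud > sisarud  (by rhotacism, intervocalic lenition)
Antasi: *sitasud > sitasuz > sitasus > sitesus  (by unconditioned shift, final devoicing, vowel merger)
No other proto-form is consistent with every reflex, so the reconstruction is *sitasud.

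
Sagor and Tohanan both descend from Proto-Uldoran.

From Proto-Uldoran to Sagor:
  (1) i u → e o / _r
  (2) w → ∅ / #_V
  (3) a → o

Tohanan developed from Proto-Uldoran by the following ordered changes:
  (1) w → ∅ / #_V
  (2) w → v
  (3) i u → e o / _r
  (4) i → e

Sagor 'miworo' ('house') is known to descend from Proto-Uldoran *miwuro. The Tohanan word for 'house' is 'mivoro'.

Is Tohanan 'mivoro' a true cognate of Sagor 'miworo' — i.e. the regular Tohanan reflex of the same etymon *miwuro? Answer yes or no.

Derive the expected Tohanan reflex of *miwuro:
Tohanan: *miwuro > mivuro > mivoro > mevoro  (by unconditioned shift, pre-rhotic lowering, vowel merger)
The regular Tohanan reflex would be 'mevoro', but the attested form is 'mivoro'. The correspondence is irregular, so they are not cognates (the Tohanan form has a different source).

no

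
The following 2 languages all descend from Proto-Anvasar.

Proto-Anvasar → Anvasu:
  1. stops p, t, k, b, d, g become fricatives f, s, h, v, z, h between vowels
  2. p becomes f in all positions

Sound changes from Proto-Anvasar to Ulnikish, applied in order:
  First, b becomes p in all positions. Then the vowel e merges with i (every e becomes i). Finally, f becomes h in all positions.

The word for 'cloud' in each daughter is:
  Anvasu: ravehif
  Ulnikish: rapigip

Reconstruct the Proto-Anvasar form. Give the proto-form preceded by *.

*rabegip

Position 3: Anvasu has v, Ulnikish has p. Taking the neighbouring segments as reconstructed: Anvasu v could go back to *b or *v; Ulnikish p could go back to *p or *b — the one source consistent with every daughter is *b.
Position 5: Anvasu has h, Ulnikish has g. Ulnikish preserves g here (none of its changes turn any other segment into g), so the proto-segment is *g.
Position 4: Anvasu has e, Ulnikish has i. Anvasu preserves e here (none of its changes turn any other segment into e), so the proto-segment is *e.
This points to *rabegip. Verify forward in each daughter:
Anvasu: *rabegip
  rabegip → ravehip   [intervocalic lenition]
  ravehip → ravehif   [unconditioned shift]
  giving Anvasu ravehif.
Ulnikish: *rabegip
  rabegip → rapegip   [unconditioned shift]
  rapegip → rapigip   [vowel merger]
  rapigip (rule 3 does not apply)
  giving Ulnikish rapigip.
*rabegip is the unique common source.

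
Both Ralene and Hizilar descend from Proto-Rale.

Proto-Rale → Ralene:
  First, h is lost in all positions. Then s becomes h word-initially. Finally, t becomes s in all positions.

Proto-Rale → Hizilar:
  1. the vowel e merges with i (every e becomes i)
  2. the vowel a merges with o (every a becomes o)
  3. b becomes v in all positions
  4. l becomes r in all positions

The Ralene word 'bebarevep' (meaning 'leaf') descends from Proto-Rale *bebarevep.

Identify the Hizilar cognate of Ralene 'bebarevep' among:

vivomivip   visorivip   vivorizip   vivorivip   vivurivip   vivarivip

vivorivip

Hizilar: start from *bebarevep.
  rule 1 (vowel merger): bebarevep → bibarivip
  rule 2 (vowel merger): bibarivip → biborivip
  rule 3 (unconditioned shift): biborivip → vivorivip
  rule 4: no change — vivorivip
  ⇒ Hizilar vivorivip
Only 'vivorivip' matches the regular Hizilar development of *bebarevep.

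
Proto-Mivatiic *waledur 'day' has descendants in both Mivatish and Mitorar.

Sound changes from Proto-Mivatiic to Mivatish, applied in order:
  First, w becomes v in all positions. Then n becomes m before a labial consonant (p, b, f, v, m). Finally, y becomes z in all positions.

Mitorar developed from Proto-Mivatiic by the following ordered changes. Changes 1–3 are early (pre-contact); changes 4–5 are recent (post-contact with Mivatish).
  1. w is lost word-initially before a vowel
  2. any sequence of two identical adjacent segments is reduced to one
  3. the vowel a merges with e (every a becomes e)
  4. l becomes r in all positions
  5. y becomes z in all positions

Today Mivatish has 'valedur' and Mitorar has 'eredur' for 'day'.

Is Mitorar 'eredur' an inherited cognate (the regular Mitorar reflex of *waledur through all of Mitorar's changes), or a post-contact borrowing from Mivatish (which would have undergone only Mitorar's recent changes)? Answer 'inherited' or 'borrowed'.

inherited

If inherited, *waledur would pass through all of Mitorar's changes:
Mitorar: *waledur
  waledur → aledur   [glide loss]
  aledur (rule 2 does not apply)
  aledur → eledur   [vowel merger]
  eledur → eredur   [unconditioned shift]
  eredur (rule 5 does not apply)
  giving Mitorar eredur.
If borrowed from Mivatish 'valedur' after the early changes, it would undergo only the recent ones:
  rule 4 (unconditioned shift): valedur → varedur
  rule 5 (unconditioned shift): no change (varedur)
  ⇒ as a loan: varedur
Mitorar 'eredur' matches the inherited outcome exactly, so it is an inherited cognate, not a loan.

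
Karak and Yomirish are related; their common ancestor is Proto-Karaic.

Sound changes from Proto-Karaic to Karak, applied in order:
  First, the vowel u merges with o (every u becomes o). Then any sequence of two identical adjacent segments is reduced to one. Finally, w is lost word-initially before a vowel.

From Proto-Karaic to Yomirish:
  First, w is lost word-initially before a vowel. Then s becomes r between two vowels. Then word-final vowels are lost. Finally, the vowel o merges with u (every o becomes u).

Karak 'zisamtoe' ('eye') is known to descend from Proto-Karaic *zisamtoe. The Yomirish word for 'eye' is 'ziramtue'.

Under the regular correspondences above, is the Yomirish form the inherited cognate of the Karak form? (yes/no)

Derive the expected Yomirish reflex of *zisamtoe:
Yomirish: *zisamtoe
  zisamtoe (rule 1 does not apply)
  zisamtoe → ziramtoe   [rhotacism]
  ziramtoe → ziramto   [apocope]
  ziramto → ziramtu   [vowel merger]
  giving Yomirish ziramtu.
The regular Yomirish reflex would be 'ziramtu', but the attested form is 'ziramtue'. The correspondence is irregular, so they are not cognates (the Yomirish form has a different source).

no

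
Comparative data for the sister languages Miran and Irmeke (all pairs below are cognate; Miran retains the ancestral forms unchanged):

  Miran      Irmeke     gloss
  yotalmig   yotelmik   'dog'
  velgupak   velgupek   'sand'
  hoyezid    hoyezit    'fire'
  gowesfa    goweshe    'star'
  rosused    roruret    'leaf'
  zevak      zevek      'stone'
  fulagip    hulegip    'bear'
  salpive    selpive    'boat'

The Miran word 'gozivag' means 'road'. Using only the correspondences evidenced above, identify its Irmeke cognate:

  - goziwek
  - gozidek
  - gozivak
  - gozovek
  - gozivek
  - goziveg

gozivek

yotalmig ~ yotelmik, velgupak ~ velgupek — Miran a corresponds to Irmeke e after a consonant, before a consonant other than r, m, n, p, b, f, v.
yotalmig ~ yotelmik — Miran g corresponds to Irmeke k word-finally.
Applying these to Miran 'gozivag':
  gozivag → goziveg   (a→e after a consonant, before a consonant other than r, m, n, p, b, f, v)
  goziveg → gozivek   (g→k word-finally)
So the Irmeke cognate is 'gozivek'.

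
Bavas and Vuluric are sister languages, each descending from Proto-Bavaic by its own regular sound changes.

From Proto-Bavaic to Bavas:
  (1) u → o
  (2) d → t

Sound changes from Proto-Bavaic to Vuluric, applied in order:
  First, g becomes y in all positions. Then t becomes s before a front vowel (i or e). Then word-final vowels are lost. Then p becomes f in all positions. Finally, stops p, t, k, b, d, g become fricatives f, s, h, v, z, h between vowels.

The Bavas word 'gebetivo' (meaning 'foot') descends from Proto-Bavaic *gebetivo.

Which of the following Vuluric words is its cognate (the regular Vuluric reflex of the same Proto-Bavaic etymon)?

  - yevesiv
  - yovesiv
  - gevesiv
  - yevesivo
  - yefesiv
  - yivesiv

yevesiv

Vuluric: *gebetivo
  gebetivo → yebetivo   [unconditioned shift]
  yebetivo → yebesivo   [palatalisation]
  yebesivo → yebesiv   [apocope]
  yebesiv (rule 4 does not apply)
  yebesiv → yevesiv   [intervocalic lenition]
  giving Vuluric yevesiv.
Only 'yevesiv' matches the regular Vuluric development of *gebetivo.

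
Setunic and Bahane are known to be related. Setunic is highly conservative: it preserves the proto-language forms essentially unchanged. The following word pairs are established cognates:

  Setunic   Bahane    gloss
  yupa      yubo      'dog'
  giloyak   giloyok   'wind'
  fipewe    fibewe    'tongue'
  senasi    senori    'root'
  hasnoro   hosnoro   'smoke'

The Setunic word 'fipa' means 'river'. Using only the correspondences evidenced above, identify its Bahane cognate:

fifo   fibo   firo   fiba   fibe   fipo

fibo

yupa ~ yubo — Setunic p corresponds to Bahane b between vowels (before a back vowel).
yupa ~ yubo — Setunic a corresponds to Bahane o word-finally.
Applying these to Setunic 'fipa':
  fipa → fiba   (p→b between vowels (before a back vowel))
  fiba → fibo   (a→o word-finally)
So the Bahane cognate is 'fibo'.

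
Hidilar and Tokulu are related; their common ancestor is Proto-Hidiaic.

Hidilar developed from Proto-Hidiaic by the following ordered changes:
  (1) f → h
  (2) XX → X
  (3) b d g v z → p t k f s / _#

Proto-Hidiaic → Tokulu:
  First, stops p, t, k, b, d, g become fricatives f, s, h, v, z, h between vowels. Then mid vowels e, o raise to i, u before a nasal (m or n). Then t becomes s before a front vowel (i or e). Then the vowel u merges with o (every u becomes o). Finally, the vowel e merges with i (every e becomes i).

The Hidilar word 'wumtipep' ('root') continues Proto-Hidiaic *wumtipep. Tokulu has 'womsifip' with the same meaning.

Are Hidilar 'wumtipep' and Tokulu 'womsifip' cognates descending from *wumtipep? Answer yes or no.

yes

Derive the expected Tokulu reflex of *wumtipep:
Tokulu: *wumtipep
  wumtipep → wumtifep   [intervocalic lenition]
  wumtifep (rule 2 does not apply)
  wumtifep → wumsifep   [palatalisation]
  wumsifep → womsifep   [vowel merger]
  womsifep → womsifip   [vowel merger]
  giving Tokulu womsifip.
Tokulu 'womsifip' matches the regular reflex exactly, so the pair is cognate.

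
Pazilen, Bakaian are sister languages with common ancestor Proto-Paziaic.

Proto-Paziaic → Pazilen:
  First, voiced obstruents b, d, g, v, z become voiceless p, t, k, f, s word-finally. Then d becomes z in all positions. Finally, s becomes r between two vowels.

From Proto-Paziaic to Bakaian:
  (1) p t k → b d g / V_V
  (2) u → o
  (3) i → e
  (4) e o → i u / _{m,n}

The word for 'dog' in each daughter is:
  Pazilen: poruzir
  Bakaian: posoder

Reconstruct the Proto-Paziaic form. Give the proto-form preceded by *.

*posudir

Position 4: Pazilen has u, Bakaian has o. Pazilen preserves u here (none of its changes turn any other segment into u), so the proto-segment is *u.
Position 3: Pazilen has r, Bakaian has s. Bakaian preserves s here (none of its changes turn any other segment into s), so the proto-segment is *s.
Verify the candidate proto-form against each daughter:
Pazilen: *posudir
  posudir (rule 1 does not apply)
  posudir → posuzir   [unconditioned shift]
  posuzir → poruzir   [rhotacism]
  giving Pazilen poruzir.
Bakaian: *posudir > posodir > posoder  (by vowel merger, vowel merger)
No other proto-form is consistent with every reflex, so the reconstruction is *posudir.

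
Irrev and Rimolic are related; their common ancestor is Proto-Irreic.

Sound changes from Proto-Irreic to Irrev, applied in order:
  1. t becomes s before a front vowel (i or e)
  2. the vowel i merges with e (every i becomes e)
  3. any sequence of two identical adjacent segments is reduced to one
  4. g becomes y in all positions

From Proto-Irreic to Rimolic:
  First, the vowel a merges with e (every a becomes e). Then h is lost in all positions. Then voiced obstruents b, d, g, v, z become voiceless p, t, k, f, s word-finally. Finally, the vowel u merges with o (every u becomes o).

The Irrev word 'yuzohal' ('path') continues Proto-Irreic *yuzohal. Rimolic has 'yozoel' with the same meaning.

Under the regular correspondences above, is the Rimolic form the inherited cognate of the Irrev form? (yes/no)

Derive the expected Rimolic reflex of *yuzohal:
Rimolic: *yuzohal
  yuzohal → yuzohel   [vowel merger]
  yuzohel → yuzoel   [h-loss]
  yuzoel (rule 3 does not apply)
  yuzoel → yozoel   [vowel merger]
  giving Rimolic yozoel.
Rimolic 'yozoel' matches the regular reflex exactly, so the pair is cognate.

yes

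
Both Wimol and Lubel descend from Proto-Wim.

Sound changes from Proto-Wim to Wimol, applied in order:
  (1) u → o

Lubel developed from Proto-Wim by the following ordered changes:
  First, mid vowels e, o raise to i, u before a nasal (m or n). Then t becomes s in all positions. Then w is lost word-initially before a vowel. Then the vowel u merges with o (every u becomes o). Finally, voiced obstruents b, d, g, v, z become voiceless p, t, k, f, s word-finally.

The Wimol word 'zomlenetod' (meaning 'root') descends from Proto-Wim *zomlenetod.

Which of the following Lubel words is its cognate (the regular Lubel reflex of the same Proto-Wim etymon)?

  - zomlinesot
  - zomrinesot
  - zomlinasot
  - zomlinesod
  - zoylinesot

Lubel: *zomlenetod > zumlinetod > zumlinesod > zomlinesod > zomlinesot  (by pre-nasal raising, unconditioned shift, vowel merger, final devoicing)
The other candidates each miss or misapply at least one Lubel change.

zomlinesot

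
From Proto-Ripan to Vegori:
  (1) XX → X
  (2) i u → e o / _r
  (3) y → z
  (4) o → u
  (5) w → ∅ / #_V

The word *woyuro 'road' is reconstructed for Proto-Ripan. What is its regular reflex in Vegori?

Vegori: *woyuro
  woyuro (rule 1 does not apply)
  woyuro → woyoro   [pre-rhotic lowering]
  woyoro → wozoro   [unconditioned shift]
  wozoro → wuzuru   [vowel merger]
  wuzuru → uzuru   [glide loss]
  giving Vegori uzuru.

uzuru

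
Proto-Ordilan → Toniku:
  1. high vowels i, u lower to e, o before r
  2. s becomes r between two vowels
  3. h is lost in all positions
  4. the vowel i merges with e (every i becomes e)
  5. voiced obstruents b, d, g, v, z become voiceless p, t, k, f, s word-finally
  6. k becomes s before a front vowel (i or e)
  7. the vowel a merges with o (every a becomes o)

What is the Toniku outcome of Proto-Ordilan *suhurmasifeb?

suormorefep

Toniku: start from *suhurmasifeb.
  rule 1 (pre-rhotic lowering): suhurmasifeb → suhormasifeb
  rule 2 (rhotacism): suhormasifeb → suhormarifeb
  rule 3 (h-loss): suhormarifeb → suormarifeb
  rule 4 (vowel merger): suormarifeb → suormarefeb
  rule 5 (final devoicing): suormarefeb → suormarefep
  rule 6: no change — suormarefep
  rule 7 (vowel merger): suormarefep → suormorefep
  ⇒ Toniku suormorefep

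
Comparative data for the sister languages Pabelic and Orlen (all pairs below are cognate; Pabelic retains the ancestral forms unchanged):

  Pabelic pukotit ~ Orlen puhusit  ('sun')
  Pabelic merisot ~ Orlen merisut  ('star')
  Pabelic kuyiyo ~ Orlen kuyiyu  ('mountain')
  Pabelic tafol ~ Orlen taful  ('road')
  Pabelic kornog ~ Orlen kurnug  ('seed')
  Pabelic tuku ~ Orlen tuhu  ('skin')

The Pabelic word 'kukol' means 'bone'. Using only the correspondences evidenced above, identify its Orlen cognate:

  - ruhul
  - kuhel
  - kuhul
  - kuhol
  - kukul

kuhul

pukotit ~ puhusit — Pabelic k corresponds to Orlen h between vowels (before a back vowel).
pukotit ~ puhusit, merisot ~ merisut — Pabelic o corresponds to Orlen u after a consonant, before a consonant other than r, m, n, p, b, f, v.
Applying these to Pabelic 'kukol':
  kukol → kuhol   (k→h between vowels (before a back vowel))
  kuhol → kuhul   (o→u after a consonant, before a consonant other than r, m, n, p, b, f, v)
So the Orlen cognate is 'kuhul'.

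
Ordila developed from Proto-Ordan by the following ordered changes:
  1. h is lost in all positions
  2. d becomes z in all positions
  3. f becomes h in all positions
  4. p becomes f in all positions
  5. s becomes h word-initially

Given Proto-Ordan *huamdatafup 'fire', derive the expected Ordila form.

Ordila: start from *huamdatafup.
  rule 1 (h-loss): huamdatafup → uamdatafup
  rule 2 (unconditioned shift): uamdatafup → uamzatafup
  rule 3 (unconditioned shift): uamzatafup → uamzatahup
  rule 4 (unconditioned shift): uamzatahup → uamzatahuf
  rule 5: no change — uamzatahuf
  ⇒ Ordila uamzatahuf

uamzatahuf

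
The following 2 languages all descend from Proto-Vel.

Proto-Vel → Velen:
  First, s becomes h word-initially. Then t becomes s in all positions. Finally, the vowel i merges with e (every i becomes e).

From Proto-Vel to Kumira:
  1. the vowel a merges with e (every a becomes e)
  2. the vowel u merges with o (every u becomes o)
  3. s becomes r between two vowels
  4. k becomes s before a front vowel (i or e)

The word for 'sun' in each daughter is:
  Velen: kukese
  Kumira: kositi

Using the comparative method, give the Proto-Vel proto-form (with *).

*kukiti

Position 3: Velen has k, Kumira has s. Velen preserves k here (none of its changes turn any other segment into k), so the proto-segment is *k.
Position 6: Velen has e, Kumira has i. Kumira preserves i here (none of its changes turn any other segment into i), so the proto-segment is *i.
Position 5: Velen has s, Kumira has t. Kumira preserves t here (none of its changes turn any other segment into t), so the proto-segment is *t.
Continuing position by position gives *kukiti; check it forward:
Velen: *kukiti
  kukiti (rule 1 does not apply)
  kukiti → kukisi   [unconditioned shift]
  kukisi → kukese   [vowel merger]
  giving Velen kukese.
Kumira: *kukiti > kokiti > kositi  (by vowel merger, palatalisation)
*kukiti is the unique common source.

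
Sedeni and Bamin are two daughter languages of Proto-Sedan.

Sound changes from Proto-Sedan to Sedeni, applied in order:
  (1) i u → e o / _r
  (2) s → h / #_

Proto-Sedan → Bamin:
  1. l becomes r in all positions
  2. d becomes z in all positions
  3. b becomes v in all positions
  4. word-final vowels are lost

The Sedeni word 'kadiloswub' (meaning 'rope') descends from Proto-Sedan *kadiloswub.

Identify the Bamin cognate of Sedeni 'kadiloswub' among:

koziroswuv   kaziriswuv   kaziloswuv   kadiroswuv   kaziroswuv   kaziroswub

kaziroswuv

Bamin: *kadiloswub
  kadiloswub → kadiroswub   [unconditioned shift]
  kadiroswub → kaziroswub   [unconditioned shift]
  kaziroswub → kaziroswuv   [unconditioned shift]
  kaziroswuv (rule 4 does not apply)
  giving Bamin kaziroswuv.
Among the options, 'kaziroswuv' alone shows every Bamin change applied in order.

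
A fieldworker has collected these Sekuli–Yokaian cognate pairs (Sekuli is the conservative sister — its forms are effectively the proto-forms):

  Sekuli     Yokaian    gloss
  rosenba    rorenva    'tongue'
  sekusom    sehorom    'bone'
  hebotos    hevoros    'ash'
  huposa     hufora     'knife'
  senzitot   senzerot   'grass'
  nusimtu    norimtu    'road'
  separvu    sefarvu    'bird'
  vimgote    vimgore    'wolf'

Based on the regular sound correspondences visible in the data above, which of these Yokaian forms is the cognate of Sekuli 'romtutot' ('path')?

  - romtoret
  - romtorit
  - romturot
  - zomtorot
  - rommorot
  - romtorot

sekusom ~ sehorom, nusimtu ~ norimtu — Sekuli u corresponds to Yokaian o after a consonant, before a consonant other than r, m, n, p, b, f, v.
hebotos ~ hevoros, senzitot ~ senzerot — Sekuli t corresponds to Yokaian r between vowels (before a back vowel).
Applying these to Sekuli 'romtutot':
  romtutot → romtotot   (u→o after a consonant, before a consonant other than r, m, n, p, b, f, v)
  romtotot → romtorot   (t→r between vowels (before a back vowel))
So the Yokaian cognate is 'romtorot'.

romtorot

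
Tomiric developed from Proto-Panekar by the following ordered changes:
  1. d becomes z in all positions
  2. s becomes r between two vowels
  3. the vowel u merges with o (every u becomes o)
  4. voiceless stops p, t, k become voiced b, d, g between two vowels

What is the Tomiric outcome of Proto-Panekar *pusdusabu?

poszorabo

Tomiric: *pusdusabu > puszusabu > puszurabu > poszorabo  (by unconditioned shift, rhotacism, vowel merger)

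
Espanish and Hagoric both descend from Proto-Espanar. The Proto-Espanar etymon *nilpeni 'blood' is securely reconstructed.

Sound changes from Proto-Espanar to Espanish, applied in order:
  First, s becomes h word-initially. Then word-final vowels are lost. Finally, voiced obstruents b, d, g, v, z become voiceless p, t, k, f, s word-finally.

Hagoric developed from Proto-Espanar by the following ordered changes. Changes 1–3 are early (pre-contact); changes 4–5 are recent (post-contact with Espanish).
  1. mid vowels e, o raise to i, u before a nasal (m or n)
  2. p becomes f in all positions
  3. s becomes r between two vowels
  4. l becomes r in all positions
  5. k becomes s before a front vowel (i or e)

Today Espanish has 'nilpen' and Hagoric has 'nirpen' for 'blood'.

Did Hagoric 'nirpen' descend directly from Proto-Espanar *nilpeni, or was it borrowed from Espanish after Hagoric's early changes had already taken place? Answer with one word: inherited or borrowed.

If inherited, *nilpeni would pass through all of Hagoric's changes:
Hagoric: start from *nilpeni.
  rule 1 (pre-nasal raising): nilpeni → nilpini
  rule 2 (unconditioned shift): nilpini → nilfini
  rule 3: no change — nilfini
  rule 4 (unconditioned shift): nilfini → nirfini
  rule 5: no change — nirfini
  ⇒ Hagoric nirfini
If borrowed from Espanish 'nilpen' after the early changes, it would undergo only the recent ones:
  rule 4 (unconditioned shift): nilpen → nirpen
  rule 5 (palatalisation): no change (nirpen)
  ⇒ as a loan: nirpen
Hagoric 'nirpen' matches the loan outcome 'nirpen', not the inherited 'nirfini' — it skipped the early Hagoric changes, so it was borrowed from Espanish.

borrowed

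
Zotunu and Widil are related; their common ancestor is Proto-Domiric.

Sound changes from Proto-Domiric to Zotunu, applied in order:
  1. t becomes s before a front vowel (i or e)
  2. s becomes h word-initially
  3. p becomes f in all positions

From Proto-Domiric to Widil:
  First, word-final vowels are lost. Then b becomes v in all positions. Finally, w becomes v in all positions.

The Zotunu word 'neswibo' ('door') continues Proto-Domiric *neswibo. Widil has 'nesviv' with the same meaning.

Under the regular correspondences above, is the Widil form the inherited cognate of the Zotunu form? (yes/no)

Derive the expected Widil reflex of *neswibo:
Widil: start from *neswibo.
  rule 1 (apocope): neswibo → neswib
  rule 2 (unconditioned shift): neswib → neswiv
  rule 3 (unconditioned shift): neswiv → nesviv
  ⇒ Widil nesviv
Widil 'nesviv' matches the regular reflex exactly, so the pair is cognate.

yes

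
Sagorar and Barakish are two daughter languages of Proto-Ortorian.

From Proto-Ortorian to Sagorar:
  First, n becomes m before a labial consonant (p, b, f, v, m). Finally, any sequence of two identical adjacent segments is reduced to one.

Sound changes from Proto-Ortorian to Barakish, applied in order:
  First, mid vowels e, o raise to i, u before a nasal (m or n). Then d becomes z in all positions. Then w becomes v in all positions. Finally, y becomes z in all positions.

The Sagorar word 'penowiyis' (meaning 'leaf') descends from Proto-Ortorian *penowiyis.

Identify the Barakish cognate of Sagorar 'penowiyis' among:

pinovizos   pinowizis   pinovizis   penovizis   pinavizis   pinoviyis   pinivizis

Barakish: start from *penowiyis.
  rule 1 (pre-nasal raising): penowiyis → pinowiyis
  rule 2: no change — pinowiyis
  rule 3 (unconditioned shift): pinowiyis → pinoviyis
  rule 4 (unconditioned shift): pinoviyis → pinovizis
  ⇒ Barakish pinovizis
The other candidates each miss or misapply at least one Barakish change.

pinovizis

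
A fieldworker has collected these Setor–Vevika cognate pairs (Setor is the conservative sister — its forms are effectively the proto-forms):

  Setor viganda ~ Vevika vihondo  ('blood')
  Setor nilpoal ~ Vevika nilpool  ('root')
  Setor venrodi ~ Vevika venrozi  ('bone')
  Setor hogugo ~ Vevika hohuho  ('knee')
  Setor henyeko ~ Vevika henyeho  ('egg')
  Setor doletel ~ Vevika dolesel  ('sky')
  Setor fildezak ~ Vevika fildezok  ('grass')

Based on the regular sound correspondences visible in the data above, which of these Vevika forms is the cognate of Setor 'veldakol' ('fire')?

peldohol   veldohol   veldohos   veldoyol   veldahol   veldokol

veldohol

fildezak ~ fildezok — Setor a corresponds to Vevika o after a consonant, before a consonant other than r, m, n, p, b, f, v.
henyeko ~ henyeho — Setor k corresponds to Vevika h between vowels (before a back vowel).
Applying these to Setor 'veldakol':
  veldakol → veldokol   (a→o after a consonant, before a consonant other than r, m, n, p, b, f, v)
  veldokol → veldohol   (k→h between vowels (before a back vowel))
So the Vevika cognate is 'veldohol'.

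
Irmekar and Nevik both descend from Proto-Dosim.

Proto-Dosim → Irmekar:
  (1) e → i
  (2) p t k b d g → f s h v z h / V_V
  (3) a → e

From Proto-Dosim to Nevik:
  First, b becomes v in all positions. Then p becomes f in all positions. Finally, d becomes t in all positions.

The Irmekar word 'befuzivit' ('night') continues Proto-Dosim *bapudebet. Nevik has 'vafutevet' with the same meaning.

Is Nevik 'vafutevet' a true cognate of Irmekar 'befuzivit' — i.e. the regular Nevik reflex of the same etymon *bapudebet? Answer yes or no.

Derive the expected Nevik reflex of *bapudebet:
Nevik: *bapudebet > vapudevet > vafudevet > vafutevet  (by unconditioned shift, unconditioned shift, unconditioned shift)
Nevik 'vafutevet' matches the regular reflex exactly, so the pair is cognate.

yes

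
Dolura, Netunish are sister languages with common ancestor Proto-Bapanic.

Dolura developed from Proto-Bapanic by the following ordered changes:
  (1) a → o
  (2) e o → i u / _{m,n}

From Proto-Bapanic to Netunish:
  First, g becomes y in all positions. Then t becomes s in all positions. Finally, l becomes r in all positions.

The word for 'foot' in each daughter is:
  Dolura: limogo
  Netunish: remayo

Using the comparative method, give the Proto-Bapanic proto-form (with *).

*lemago

Position 2: Dolura has i, Netunish has e. Netunish preserves e here (none of its changes turn any other segment into e), so the proto-segment is *e.
Position 5: Dolura has g, Netunish has y. Dolura preserves g here (none of its changes turn any other segment into g), so the proto-segment is *g.
Position 4: Dolura has o, Netunish has a. Netunish preserves a here (none of its changes turn any other segment into a), so the proto-segment is *a.
Continuing position by position gives *lemago; check it forward:
Dolura: start from *lemago.
  rule 1 (vowel merger): lemago → lemogo
  rule 2 (pre-nasal raising): lemogo → limogo
  ⇒ Dolura limogo
Netunish: *lemago > lemayo > remayo  (by unconditioned shift, unconditioned shift)
No other proto-form is consistent with every reflex, so the reconstruction is *lemago.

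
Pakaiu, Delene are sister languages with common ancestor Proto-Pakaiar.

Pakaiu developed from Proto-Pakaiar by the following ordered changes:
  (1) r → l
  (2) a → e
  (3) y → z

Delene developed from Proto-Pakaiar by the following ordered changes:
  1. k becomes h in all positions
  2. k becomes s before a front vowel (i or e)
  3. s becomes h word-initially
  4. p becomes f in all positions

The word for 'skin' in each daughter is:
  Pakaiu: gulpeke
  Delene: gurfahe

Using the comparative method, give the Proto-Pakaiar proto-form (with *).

Position 4: Pakaiu has p, Delene has f. Pakaiu preserves p here (none of its changes turn any other segment into p), so the proto-segment is *p.
Position 5: Pakaiu has e, Delene has a. Delene preserves a here (none of its changes turn any other segment into a), so the proto-segment is *a.
Position 6: Pakaiu has k, Delene has h. Pakaiu preserves k here (none of its changes turn any other segment into k), so the proto-segment is *k.
Verify the candidate proto-form against each daughter:
Pakaiu: *gurpake > gulpake > gulpeke  (by unconditioned shift, vowel merger)
Delene: *gurpake
  gurpake → gurpahe   [unconditioned shift]
  gurpahe (rule 2 does not apply)
  gurpahe (rule 3 does not apply)
  gurpahe → gurfahe   [unconditioned shift]
  giving Delene gurfahe.
Only *gurpake yields all of Pakaiu gulpeke, Delene gurfahe.

*gurpake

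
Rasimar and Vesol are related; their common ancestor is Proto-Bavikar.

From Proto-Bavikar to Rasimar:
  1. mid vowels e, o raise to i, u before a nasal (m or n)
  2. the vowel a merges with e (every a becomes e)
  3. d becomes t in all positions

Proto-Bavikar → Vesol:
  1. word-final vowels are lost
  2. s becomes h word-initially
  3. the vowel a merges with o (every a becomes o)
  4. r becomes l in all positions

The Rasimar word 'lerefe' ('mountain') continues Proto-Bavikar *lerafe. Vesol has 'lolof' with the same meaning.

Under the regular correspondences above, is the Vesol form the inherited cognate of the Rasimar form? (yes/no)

no

Derive the expected Vesol reflex of *lerafe:
Vesol: *lerafe > leraf > lerof > lelof  (by apocope, vowel merger, unconditioned shift)
The regular Vesol reflex would be 'lelof', but the attested form is 'lolof'. The correspondence is irregular, so they are not cognates (the Vesol form has a different source).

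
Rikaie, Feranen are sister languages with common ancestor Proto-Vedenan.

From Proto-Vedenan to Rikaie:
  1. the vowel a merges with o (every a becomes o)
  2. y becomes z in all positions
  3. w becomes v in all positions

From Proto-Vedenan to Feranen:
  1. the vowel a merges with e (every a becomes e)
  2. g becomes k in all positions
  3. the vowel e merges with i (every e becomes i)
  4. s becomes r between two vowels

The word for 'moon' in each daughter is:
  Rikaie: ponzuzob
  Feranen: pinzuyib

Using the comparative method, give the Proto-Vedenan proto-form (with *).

*panzuyab

Position 6: Rikaie has z, Feranen has y. Feranen preserves y here (none of its changes turn any other segment into y), so the proto-segment is *y.
Position 2: Rikaie has o, Feranen has i. Taking the neighbouring segments as reconstructed: Rikaie o could go back to *a or *o; Feranen i could go back to *a or *e or *i — the one source consistent with every daughter is *a.
Position 7: Rikaie has o, Feranen has i. Taking the neighbouring segments as reconstructed: Rikaie o could go back to *a or *o; Feranen i could go back to *a or *e or *i — the one source consistent with every daughter is *a.
Verify the candidate proto-form against each daughter:
Rikaie: *panzuyab > ponzuyob > ponzuzob  (by vowel merger, unconditioned shift)
Feranen: start from *panzuyab.
  rule 1 (vowel merger): panzuyab → penzuyeb
  rule 2: no change — penzuyeb
  rule 3 (vowel merger): penzuyeb → pinzuyib
  rule 4: no change — pinzuyib
  ⇒ Feranen pinzuyib
No other proto-form is consistent with every reflex, so the reconstruction is *panzuyab.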